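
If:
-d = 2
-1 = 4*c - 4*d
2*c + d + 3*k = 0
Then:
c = -9/4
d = -2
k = 13/6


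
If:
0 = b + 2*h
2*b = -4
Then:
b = -2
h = 1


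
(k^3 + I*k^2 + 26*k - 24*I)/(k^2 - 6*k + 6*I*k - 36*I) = (k^2 - 5*I*k - 4)/(k - 6)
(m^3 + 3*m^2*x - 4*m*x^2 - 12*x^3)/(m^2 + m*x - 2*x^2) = (-m^2 - m*x + 6*x^2)/(-m + x)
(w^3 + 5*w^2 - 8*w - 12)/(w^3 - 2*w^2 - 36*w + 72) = (w + 1)/(w - 6)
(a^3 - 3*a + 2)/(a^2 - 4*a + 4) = (a^3 - 3*a + 2)/(a^2 - 4*a + 4)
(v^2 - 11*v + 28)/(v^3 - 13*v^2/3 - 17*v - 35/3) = 3*(v - 4)/(3*v^2 + 8*v + 5)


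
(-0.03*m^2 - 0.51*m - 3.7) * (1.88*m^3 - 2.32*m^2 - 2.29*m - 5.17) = -0.0564*m^5 - 0.8892*m^4 - 5.7041*m^3 + 9.907*m^2 + 11.1097*m + 19.129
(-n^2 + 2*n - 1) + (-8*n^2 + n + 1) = -9*n^2 + 3*n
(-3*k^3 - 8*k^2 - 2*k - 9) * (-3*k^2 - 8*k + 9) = 9*k^5 + 48*k^4 + 43*k^3 - 29*k^2 + 54*k - 81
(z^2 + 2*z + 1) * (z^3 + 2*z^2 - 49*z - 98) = z^5 + 4*z^4 - 44*z^3 - 194*z^2 - 245*z - 98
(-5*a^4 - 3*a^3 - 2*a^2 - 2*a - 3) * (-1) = 5*a^4 + 3*a^3 + 2*a^2 + 2*a + 3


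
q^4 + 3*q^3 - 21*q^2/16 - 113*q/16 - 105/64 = (q - 3/2)*(q + 1/4)*(q + 7/4)*(q + 5/2)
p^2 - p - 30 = (p - 6)*(p + 5)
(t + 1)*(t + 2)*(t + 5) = t^3 + 8*t^2 + 17*t + 10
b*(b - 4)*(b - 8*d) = b^3 - 8*b^2*d - 4*b^2 + 32*b*d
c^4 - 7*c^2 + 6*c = c*(c - 2)*(c - 1)*(c + 3)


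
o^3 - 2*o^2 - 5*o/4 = o*(o - 5/2)*(o + 1/2)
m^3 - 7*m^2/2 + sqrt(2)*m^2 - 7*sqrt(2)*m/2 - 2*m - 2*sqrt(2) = (m - 4)*(m + 1/2)*(m + sqrt(2))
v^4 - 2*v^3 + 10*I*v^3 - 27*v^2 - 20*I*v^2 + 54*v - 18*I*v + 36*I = (v - 2)*(v + I)*(v + 3*I)*(v + 6*I)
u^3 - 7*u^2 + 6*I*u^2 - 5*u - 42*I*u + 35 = (u - 7)*(u + I)*(u + 5*I)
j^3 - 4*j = j*(j - 2)*(j + 2)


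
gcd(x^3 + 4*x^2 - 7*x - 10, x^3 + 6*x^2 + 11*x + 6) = x + 1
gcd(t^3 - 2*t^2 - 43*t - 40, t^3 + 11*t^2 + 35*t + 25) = t^2 + 6*t + 5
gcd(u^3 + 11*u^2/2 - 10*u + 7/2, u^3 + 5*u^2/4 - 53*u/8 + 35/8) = u - 1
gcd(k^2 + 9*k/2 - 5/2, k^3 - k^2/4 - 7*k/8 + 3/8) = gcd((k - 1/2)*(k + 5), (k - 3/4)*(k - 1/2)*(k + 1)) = k - 1/2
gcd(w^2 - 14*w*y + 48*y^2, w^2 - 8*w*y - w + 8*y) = -w + 8*y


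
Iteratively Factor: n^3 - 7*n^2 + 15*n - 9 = (n - 3)*(n^2 - 4*n + 3) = (n - 3)^2*(n - 1)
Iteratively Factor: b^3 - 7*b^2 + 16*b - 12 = (b - 2)*(b^2 - 5*b + 6) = (b - 2)^2*(b - 3)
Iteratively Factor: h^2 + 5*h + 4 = (h + 1)*(h + 4)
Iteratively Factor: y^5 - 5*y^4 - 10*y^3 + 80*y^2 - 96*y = (y - 3)*(y^4 - 2*y^3 - 16*y^2 + 32*y) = (y - 4)*(y - 3)*(y^3 + 2*y^2 - 8*y) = y*(y - 4)*(y - 3)*(y^2 + 2*y - 8) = y*(y - 4)*(y - 3)*(y - 2)*(y + 4)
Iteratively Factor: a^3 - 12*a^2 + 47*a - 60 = (a - 5)*(a^2 - 7*a + 12) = (a - 5)*(a - 3)*(a - 4)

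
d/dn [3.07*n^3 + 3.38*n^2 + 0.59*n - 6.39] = 9.21*n^2 + 6.76*n + 0.59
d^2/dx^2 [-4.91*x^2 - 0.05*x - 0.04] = -9.82000000000000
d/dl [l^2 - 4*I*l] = 2*l - 4*I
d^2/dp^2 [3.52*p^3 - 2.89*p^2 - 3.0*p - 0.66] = 21.12*p - 5.78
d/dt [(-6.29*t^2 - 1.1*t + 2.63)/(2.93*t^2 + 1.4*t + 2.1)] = (-5.583*t^2 - 41.8298*t - 5.992)/(8.5849*t^4 + 8.204*t^3 + 14.266*t^2 + 5.88*t + 4.41)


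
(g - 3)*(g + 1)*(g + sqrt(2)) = g^3 - 2*g^2 + sqrt(2)*g^2 - 3*g - 2*sqrt(2)*g - 3*sqrt(2)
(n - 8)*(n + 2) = n^2 - 6*n - 16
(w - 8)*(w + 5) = w^2 - 3*w - 40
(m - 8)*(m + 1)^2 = m^3 - 6*m^2 - 15*m - 8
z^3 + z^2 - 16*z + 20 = (z - 2)^2*(z + 5)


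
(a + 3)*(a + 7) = a^2 + 10*a + 21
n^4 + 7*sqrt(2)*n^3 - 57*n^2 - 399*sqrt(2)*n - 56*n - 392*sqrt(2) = (n - 8)*(n + 1)*(n + 7)*(n + 7*sqrt(2))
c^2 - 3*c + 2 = (c - 2)*(c - 1)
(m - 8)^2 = m^2 - 16*m + 64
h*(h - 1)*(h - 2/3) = h^3 - 5*h^2/3 + 2*h/3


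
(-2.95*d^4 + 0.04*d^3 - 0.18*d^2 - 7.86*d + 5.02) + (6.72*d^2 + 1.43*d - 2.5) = -2.95*d^4 + 0.04*d^3 + 6.54*d^2 - 6.43*d + 2.52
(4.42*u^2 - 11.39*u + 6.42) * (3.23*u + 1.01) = 14.2766*u^3 - 32.3255*u^2 + 9.2327*u + 6.4842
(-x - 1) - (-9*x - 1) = 8*x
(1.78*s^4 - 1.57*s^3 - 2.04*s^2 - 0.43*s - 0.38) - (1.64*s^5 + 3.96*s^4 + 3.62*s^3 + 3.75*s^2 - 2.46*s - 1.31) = -1.64*s^5 - 2.18*s^4 - 5.19*s^3 - 5.79*s^2 + 2.03*s + 0.93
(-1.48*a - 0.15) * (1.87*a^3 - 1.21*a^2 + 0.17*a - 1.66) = -2.7676*a^4 + 1.5103*a^3 - 0.0701*a^2 + 2.4313*a + 0.249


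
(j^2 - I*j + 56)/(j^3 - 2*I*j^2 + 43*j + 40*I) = (j + 7*I)/(j^2 + 6*I*j - 5)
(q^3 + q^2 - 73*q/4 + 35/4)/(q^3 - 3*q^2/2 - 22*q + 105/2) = (q - 1/2)/(q - 3)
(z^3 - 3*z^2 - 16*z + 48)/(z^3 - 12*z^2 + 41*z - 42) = (z^2 - 16)/(z^2 - 9*z + 14)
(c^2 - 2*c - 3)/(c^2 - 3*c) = (c + 1)/c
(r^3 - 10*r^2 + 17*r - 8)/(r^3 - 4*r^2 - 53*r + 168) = (r^2 - 2*r + 1)/(r^2 + 4*r - 21)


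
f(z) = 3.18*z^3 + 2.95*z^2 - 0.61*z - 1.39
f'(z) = 9.54*z^2 + 5.9*z - 0.61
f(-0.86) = -0.71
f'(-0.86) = 1.37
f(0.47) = -0.69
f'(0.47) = 4.27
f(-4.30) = -197.05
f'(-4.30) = 150.41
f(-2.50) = -31.12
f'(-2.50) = 44.26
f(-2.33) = -24.18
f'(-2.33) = 37.43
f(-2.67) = -39.26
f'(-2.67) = 51.65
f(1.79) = 25.21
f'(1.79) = 40.52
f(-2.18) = -18.99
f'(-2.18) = 31.87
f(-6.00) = -578.41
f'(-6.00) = 307.43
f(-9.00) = -2075.17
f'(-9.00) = 719.03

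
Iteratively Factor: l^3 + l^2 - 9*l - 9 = (l + 1)*(l^2 - 9) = (l - 3)*(l + 1)*(l + 3)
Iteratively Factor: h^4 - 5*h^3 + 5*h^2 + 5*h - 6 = (h + 1)*(h^3 - 6*h^2 + 11*h - 6) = (h - 1)*(h + 1)*(h^2 - 5*h + 6) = (h - 2)*(h - 1)*(h + 1)*(h - 3)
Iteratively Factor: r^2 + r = (r + 1)*(r)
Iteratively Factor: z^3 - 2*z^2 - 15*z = (z - 5)*(z^2 + 3*z) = z*(z - 5)*(z + 3)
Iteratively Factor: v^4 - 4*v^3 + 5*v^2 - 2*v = (v - 1)*(v^3 - 3*v^2 + 2*v) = (v - 1)^2*(v^2 - 2*v) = (v - 2)*(v - 1)^2*(v)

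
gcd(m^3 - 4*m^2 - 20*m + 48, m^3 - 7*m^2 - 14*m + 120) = m^2 - 2*m - 24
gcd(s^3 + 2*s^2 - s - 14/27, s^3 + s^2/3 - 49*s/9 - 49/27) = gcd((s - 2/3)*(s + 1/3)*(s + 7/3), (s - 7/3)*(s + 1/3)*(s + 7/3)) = s^2 + 8*s/3 + 7/9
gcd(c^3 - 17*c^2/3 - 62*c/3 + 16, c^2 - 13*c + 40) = c - 8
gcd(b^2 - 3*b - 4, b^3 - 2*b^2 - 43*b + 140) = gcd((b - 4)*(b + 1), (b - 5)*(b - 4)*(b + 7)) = b - 4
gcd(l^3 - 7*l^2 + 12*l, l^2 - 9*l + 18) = l - 3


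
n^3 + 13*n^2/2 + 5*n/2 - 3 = (n - 1/2)*(n + 1)*(n + 6)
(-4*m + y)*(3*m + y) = -12*m^2 - m*y + y^2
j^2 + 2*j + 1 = (j + 1)^2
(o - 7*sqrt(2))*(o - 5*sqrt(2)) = o^2 - 12*sqrt(2)*o + 70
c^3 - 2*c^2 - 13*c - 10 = (c - 5)*(c + 1)*(c + 2)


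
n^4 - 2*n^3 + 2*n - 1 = (n - 1)^3*(n + 1)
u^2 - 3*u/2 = u*(u - 3/2)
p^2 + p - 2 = (p - 1)*(p + 2)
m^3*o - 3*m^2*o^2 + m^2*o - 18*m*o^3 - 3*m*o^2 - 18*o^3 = (m - 6*o)*(m + 3*o)*(m*o + o)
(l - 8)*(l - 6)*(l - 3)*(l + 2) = l^4 - 15*l^3 + 56*l^2 + 36*l - 288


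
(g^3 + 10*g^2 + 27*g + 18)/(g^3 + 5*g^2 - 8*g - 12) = (g + 3)/(g - 2)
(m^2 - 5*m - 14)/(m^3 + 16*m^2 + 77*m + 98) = (m - 7)/(m^2 + 14*m + 49)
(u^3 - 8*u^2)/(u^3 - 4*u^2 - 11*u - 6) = u^2*(8 - u)/(-u^3 + 4*u^2 + 11*u + 6)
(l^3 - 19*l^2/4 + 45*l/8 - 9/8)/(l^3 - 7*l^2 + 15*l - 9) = (8*l^2 - 14*l + 3)/(8*(l^2 - 4*l + 3))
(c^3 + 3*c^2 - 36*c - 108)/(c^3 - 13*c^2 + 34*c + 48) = (c^2 + 9*c + 18)/(c^2 - 7*c - 8)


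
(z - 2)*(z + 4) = z^2 + 2*z - 8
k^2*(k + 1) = k^3 + k^2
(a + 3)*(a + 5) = a^2 + 8*a + 15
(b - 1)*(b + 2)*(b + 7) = b^3 + 8*b^2 + 5*b - 14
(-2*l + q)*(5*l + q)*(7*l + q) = -70*l^3 + 11*l^2*q + 10*l*q^2 + q^3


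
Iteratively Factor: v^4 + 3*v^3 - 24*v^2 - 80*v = (v + 4)*(v^3 - v^2 - 20*v) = (v - 5)*(v + 4)*(v^2 + 4*v) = (v - 5)*(v + 4)^2*(v)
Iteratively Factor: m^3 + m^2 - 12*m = (m)*(m^2 + m - 12) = m*(m + 4)*(m - 3)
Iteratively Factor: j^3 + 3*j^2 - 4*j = (j - 1)*(j^2 + 4*j) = j*(j - 1)*(j + 4)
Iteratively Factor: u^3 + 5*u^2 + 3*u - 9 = (u - 1)*(u^2 + 6*u + 9) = (u - 1)*(u + 3)*(u + 3)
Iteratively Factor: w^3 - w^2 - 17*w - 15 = (w - 5)*(w^2 + 4*w + 3) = (w - 5)*(w + 1)*(w + 3)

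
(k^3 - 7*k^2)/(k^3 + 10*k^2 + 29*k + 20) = k^2*(k - 7)/(k^3 + 10*k^2 + 29*k + 20)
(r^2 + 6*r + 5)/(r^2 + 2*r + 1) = (r + 5)/(r + 1)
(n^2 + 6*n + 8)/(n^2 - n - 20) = (n + 2)/(n - 5)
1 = 1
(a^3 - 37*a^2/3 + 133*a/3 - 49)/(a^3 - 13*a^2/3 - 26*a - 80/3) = (-3*a^3 + 37*a^2 - 133*a + 147)/(-3*a^3 + 13*a^2 + 78*a + 80)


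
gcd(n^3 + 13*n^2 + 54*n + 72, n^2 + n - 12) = n + 4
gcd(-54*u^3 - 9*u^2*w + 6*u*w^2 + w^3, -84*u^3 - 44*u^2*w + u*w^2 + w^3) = 6*u + w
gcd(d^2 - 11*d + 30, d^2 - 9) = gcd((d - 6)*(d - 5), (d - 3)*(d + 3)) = 1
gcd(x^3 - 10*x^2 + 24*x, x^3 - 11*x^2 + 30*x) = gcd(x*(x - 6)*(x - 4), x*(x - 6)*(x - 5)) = x^2 - 6*x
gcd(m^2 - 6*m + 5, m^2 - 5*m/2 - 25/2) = m - 5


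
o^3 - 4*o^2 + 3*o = o*(o - 3)*(o - 1)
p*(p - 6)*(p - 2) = p^3 - 8*p^2 + 12*p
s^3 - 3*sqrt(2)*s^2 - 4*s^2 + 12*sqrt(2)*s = s*(s - 4)*(s - 3*sqrt(2))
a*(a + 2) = a^2 + 2*a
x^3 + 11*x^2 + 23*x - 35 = (x - 1)*(x + 5)*(x + 7)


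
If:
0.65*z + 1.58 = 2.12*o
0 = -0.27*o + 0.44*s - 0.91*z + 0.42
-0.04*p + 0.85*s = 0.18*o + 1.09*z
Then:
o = 0.306603773584906*z + 0.745283018867924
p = 19.3171901801029*z - 13.9195433104631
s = 2.25632504288165*z - 0.49721269296741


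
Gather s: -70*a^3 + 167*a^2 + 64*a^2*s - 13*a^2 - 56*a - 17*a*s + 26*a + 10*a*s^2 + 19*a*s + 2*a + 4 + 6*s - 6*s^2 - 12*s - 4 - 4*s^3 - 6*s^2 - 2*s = -70*a^3 + 154*a^2 - 28*a - 4*s^3 + s^2*(10*a - 12) + s*(64*a^2 + 2*a - 8)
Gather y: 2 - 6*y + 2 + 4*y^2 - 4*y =4*y^2 - 10*y + 4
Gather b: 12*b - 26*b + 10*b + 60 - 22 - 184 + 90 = -4*b - 56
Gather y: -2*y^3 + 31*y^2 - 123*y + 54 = -2*y^3 + 31*y^2 - 123*y + 54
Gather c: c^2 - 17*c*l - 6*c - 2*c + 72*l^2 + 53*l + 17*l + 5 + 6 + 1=c^2 + c*(-17*l - 8) + 72*l^2 + 70*l + 12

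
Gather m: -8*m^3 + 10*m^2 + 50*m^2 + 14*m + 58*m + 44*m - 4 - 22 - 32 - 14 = -8*m^3 + 60*m^2 + 116*m - 72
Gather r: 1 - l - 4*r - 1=-l - 4*r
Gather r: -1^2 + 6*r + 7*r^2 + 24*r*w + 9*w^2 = 7*r^2 + r*(24*w + 6) + 9*w^2 - 1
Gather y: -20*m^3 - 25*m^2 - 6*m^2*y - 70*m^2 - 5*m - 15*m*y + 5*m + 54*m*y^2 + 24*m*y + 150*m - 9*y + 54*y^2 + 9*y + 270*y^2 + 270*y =-20*m^3 - 95*m^2 + 150*m + y^2*(54*m + 324) + y*(-6*m^2 + 9*m + 270)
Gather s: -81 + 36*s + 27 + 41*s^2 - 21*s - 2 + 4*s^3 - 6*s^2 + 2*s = 4*s^3 + 35*s^2 + 17*s - 56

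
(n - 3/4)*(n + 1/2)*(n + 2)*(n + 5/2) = n^4 + 17*n^3/4 + 7*n^2/2 - 47*n/16 - 15/8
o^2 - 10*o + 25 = (o - 5)^2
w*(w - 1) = w^2 - w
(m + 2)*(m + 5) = m^2 + 7*m + 10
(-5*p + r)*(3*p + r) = -15*p^2 - 2*p*r + r^2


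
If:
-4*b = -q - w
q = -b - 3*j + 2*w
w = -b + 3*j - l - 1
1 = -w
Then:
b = q/4 - 1/4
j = -5*q/12 - 7/12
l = -3*q/2 - 3/2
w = -1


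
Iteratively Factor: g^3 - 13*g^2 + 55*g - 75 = (g - 5)*(g^2 - 8*g + 15) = (g - 5)^2*(g - 3)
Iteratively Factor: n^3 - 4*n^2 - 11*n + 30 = (n + 3)*(n^2 - 7*n + 10) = (n - 2)*(n + 3)*(n - 5)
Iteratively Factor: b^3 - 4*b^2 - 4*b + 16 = (b - 4)*(b^2 - 4) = (b - 4)*(b - 2)*(b + 2)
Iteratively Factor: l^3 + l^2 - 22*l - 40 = (l - 5)*(l^2 + 6*l + 8) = (l - 5)*(l + 2)*(l + 4)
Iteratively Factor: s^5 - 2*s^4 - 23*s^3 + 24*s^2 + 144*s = (s - 4)*(s^4 + 2*s^3 - 15*s^2 - 36*s) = s*(s - 4)*(s^3 + 2*s^2 - 15*s - 36) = s*(s - 4)*(s + 3)*(s^2 - s - 12) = s*(s - 4)*(s + 3)^2*(s - 4)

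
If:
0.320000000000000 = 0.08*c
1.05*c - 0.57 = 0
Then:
No Solution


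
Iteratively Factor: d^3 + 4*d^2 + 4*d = (d + 2)*(d^2 + 2*d) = (d + 2)^2*(d)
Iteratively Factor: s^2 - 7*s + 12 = (s - 3)*(s - 4)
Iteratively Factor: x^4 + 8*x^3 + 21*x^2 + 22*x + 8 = (x + 4)*(x^3 + 4*x^2 + 5*x + 2) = (x + 1)*(x + 4)*(x^2 + 3*x + 2) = (x + 1)^2*(x + 4)*(x + 2)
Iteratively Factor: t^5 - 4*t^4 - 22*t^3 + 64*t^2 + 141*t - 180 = (t - 5)*(t^4 + t^3 - 17*t^2 - 21*t + 36) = (t - 5)*(t - 4)*(t^3 + 5*t^2 + 3*t - 9) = (t - 5)*(t - 4)*(t + 3)*(t^2 + 2*t - 3) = (t - 5)*(t - 4)*(t + 3)^2*(t - 1)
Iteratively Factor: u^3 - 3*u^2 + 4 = (u - 2)*(u^2 - u - 2) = (u - 2)*(u + 1)*(u - 2)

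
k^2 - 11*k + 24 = (k - 8)*(k - 3)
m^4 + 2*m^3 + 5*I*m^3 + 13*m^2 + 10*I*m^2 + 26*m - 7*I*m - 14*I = (m + 2)*(m - I)^2*(m + 7*I)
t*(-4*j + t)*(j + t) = -4*j^2*t - 3*j*t^2 + t^3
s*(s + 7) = s^2 + 7*s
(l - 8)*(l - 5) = l^2 - 13*l + 40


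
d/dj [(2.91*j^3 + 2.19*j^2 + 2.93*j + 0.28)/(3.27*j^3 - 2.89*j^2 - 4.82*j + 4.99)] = (-3.5527136788005e-15*j^5 - 15.5712*j^4 - 47.2146*j^3 + 38.7278*j^2 + 23.4746*j + 15.9703)/(10.6929*j^6 - 18.9006*j^5 - 23.1707*j^4 + 60.4942*j^3 - 5.6098*j^2 - 48.1036*j + 24.9001)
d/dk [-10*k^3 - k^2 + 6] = 2*k*(-15*k - 1)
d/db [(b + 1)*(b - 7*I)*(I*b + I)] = I*(b + 1)*(3*b + 1 - 14*I)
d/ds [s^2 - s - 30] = 2*s - 1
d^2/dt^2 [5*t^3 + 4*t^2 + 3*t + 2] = 30*t + 8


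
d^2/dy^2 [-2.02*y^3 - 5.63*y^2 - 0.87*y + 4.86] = -12.12*y - 11.26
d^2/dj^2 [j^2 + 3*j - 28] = 2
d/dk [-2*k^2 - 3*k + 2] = -4*k - 3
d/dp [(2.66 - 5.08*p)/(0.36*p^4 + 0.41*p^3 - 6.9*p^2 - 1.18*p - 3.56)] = (5.4864*p^4 + 0.3352*p^3 - 38.3238*p^2 + 36.708*p + 21.2236)/(0.1296*p^8 + 0.2952*p^7 - 4.7999*p^6 - 6.5076*p^5 + 44.0792*p^4 + 13.3648*p^3 + 50.5204*p^2 + 8.4016*p + 12.6736)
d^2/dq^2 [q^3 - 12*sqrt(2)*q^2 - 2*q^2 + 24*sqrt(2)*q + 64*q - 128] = 6*q - 24*sqrt(2) - 4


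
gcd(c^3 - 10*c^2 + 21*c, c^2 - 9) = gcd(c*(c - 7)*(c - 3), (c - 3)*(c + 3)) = c - 3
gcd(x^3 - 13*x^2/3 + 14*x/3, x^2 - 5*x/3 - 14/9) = x - 7/3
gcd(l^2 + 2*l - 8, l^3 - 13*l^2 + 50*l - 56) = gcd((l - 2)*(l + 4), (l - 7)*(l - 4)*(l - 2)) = l - 2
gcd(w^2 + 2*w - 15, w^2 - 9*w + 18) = w - 3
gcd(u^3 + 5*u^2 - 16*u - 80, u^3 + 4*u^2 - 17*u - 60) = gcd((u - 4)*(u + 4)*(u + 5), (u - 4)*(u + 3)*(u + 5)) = u^2 + u - 20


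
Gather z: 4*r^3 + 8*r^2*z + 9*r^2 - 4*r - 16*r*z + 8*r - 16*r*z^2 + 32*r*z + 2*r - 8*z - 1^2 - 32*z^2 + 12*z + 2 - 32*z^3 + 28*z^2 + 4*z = 4*r^3 + 9*r^2 + 6*r - 32*z^3 + z^2*(-16*r - 4) + z*(8*r^2 + 16*r + 8) + 1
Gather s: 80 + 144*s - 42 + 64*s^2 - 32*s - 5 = 64*s^2 + 112*s + 33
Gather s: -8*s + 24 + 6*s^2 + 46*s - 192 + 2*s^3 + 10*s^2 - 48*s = 2*s^3 + 16*s^2 - 10*s - 168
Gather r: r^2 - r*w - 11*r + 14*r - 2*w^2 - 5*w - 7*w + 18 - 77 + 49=r^2 + r*(3 - w) - 2*w^2 - 12*w - 10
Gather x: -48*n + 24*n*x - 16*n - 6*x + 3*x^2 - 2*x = -64*n + 3*x^2 + x*(24*n - 8)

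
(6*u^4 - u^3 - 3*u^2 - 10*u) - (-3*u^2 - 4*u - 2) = 6*u^4 - u^3 - 6*u + 2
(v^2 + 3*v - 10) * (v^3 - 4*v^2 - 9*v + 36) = v^5 - v^4 - 31*v^3 + 49*v^2 + 198*v - 360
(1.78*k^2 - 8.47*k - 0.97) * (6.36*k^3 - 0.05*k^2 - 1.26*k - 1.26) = 11.3208*k^5 - 53.9582*k^4 - 7.9885*k^3 + 8.4779*k^2 + 11.8944*k + 1.2222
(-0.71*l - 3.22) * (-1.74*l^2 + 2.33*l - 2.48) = 1.2354*l^3 + 3.9485*l^2 - 5.7418*l + 7.9856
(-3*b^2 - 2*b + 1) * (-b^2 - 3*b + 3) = 3*b^4 + 11*b^3 - 4*b^2 - 9*b + 3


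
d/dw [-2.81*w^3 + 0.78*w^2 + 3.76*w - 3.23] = -8.43*w^2 + 1.56*w + 3.76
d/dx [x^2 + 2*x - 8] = 2*x + 2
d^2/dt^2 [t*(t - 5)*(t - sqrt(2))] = 6*t - 10 - 2*sqrt(2)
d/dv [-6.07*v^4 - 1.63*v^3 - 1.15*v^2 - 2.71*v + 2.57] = -24.28*v^3 - 4.89*v^2 - 2.3*v - 2.71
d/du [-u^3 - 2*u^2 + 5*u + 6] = -3*u^2 - 4*u + 5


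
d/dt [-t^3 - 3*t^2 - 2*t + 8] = -3*t^2 - 6*t - 2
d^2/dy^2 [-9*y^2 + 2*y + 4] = -18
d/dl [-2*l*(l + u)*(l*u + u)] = 2*u*(-3*l^2 - 2*l*u - 2*l - u)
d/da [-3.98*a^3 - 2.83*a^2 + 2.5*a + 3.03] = -11.94*a^2 - 5.66*a + 2.5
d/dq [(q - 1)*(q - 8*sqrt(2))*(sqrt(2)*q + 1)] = 3*sqrt(2)*q^2 - 30*q - 2*sqrt(2)*q - 8*sqrt(2) + 15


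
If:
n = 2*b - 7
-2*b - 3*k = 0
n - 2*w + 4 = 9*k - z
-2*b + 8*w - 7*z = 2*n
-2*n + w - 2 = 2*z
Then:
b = 19/26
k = -19/39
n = -72/13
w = 64/13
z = 7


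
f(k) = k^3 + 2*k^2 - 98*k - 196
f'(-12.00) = 286.00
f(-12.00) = -460.00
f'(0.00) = -98.00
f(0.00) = -196.00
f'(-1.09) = -98.80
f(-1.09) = -88.10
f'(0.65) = -94.13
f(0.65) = -258.58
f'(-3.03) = -82.58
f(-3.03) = 91.48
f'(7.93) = 122.37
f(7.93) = -348.69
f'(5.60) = 18.48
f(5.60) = -506.46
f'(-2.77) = -86.06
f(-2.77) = 69.55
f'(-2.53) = -88.92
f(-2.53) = 48.55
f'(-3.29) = -78.69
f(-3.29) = 112.46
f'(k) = 3*k^2 + 4*k - 98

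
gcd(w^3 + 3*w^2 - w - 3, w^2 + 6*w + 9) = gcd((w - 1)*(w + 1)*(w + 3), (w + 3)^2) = w + 3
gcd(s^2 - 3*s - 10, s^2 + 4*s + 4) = s + 2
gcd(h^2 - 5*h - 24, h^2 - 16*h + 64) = h - 8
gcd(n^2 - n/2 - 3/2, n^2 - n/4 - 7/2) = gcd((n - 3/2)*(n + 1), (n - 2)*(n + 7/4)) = 1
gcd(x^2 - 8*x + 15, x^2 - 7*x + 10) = x - 5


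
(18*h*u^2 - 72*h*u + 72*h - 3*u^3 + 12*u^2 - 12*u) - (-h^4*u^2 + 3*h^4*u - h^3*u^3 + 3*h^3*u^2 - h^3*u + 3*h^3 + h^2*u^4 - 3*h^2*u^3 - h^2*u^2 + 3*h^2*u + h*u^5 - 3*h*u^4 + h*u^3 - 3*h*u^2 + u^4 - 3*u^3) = h^4*u^2 - 3*h^4*u + h^3*u^3 - 3*h^3*u^2 + h^3*u - 3*h^3 - h^2*u^4 + 3*h^2*u^3 + h^2*u^2 - 3*h^2*u - h*u^5 + 3*h*u^4 - h*u^3 + 21*h*u^2 - 72*h*u + 72*h - u^4 + 12*u^2 - 12*u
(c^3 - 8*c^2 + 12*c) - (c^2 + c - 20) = c^3 - 9*c^2 + 11*c + 20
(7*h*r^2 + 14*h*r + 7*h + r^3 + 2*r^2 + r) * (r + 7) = 7*h*r^3 + 63*h*r^2 + 105*h*r + 49*h + r^4 + 9*r^3 + 15*r^2 + 7*r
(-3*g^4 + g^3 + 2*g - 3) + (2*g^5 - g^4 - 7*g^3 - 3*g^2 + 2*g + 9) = 2*g^5 - 4*g^4 - 6*g^3 - 3*g^2 + 4*g + 6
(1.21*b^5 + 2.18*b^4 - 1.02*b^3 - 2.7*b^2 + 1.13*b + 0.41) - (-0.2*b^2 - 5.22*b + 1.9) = 1.21*b^5 + 2.18*b^4 - 1.02*b^3 - 2.5*b^2 + 6.35*b - 1.49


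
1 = 1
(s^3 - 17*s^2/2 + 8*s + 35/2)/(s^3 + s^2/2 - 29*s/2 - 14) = (2*s^2 - 19*s + 35)/(2*s^2 - s - 28)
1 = 1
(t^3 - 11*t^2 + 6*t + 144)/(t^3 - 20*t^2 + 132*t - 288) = (t + 3)/(t - 6)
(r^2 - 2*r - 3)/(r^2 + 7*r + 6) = (r - 3)/(r + 6)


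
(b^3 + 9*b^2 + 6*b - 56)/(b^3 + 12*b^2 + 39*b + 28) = (b - 2)/(b + 1)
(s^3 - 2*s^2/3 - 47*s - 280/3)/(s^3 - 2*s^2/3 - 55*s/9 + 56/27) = 9*(s^2 - 3*s - 40)/(9*s^2 - 27*s + 8)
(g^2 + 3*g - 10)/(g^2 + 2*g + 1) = (g^2 + 3*g - 10)/(g^2 + 2*g + 1)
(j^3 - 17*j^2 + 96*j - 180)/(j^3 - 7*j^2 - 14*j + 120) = (j - 6)/(j + 4)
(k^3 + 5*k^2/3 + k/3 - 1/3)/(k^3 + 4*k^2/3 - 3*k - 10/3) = (3*k^2 + 2*k - 1)/(3*k^2 + k - 10)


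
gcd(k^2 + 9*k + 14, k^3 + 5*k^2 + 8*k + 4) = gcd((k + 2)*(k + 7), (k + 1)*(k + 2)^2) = k + 2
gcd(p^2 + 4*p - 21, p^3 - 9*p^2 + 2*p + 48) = p - 3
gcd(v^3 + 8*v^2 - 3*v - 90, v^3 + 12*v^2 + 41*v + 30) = v^2 + 11*v + 30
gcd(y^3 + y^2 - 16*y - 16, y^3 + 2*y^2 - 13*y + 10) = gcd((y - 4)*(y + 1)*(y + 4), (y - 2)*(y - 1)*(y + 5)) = 1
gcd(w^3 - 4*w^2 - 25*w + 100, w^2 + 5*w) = w + 5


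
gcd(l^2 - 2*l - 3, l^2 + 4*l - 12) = 1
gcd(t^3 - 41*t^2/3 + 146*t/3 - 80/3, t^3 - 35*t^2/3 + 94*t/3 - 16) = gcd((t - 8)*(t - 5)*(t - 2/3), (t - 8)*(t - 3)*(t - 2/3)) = t^2 - 26*t/3 + 16/3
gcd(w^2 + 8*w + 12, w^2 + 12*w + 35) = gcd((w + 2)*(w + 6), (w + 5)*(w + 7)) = 1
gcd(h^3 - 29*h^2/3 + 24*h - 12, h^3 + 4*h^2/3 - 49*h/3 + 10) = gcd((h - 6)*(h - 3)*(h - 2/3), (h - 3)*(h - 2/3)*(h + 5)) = h^2 - 11*h/3 + 2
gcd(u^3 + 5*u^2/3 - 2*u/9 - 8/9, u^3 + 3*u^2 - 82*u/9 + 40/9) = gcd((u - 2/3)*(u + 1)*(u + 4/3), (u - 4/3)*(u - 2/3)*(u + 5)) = u - 2/3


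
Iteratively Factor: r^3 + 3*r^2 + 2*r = (r + 1)*(r^2 + 2*r) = (r + 1)*(r + 2)*(r)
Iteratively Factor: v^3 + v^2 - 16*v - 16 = (v + 4)*(v^2 - 3*v - 4) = (v + 1)*(v + 4)*(v - 4)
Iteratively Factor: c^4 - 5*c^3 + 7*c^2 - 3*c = (c - 1)*(c^3 - 4*c^2 + 3*c) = (c - 3)*(c - 1)*(c^2 - c) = (c - 3)*(c - 1)^2*(c)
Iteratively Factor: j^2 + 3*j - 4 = (j + 4)*(j - 1)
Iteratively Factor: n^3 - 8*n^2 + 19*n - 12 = (n - 1)*(n^2 - 7*n + 12) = (n - 3)*(n - 1)*(n - 4)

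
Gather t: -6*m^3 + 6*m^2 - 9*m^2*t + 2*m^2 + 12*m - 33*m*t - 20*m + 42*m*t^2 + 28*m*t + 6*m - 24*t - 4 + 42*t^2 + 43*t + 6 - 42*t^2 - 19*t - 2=-6*m^3 + 8*m^2 + 42*m*t^2 - 2*m + t*(-9*m^2 - 5*m)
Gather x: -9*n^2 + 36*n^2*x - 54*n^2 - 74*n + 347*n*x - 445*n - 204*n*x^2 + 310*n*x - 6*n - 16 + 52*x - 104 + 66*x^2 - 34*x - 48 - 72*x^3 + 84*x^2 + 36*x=-63*n^2 - 525*n - 72*x^3 + x^2*(150 - 204*n) + x*(36*n^2 + 657*n + 54) - 168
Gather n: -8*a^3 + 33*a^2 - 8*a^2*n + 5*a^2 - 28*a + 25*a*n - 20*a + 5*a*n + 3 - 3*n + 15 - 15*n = -8*a^3 + 38*a^2 - 48*a + n*(-8*a^2 + 30*a - 18) + 18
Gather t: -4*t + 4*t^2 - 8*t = 4*t^2 - 12*t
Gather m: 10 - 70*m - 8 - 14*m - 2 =-84*m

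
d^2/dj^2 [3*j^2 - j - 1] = 6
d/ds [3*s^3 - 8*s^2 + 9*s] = 9*s^2 - 16*s + 9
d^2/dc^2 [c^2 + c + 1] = 2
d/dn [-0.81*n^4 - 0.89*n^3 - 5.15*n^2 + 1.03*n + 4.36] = -3.24*n^3 - 2.67*n^2 - 10.3*n + 1.03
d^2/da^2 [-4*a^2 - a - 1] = -8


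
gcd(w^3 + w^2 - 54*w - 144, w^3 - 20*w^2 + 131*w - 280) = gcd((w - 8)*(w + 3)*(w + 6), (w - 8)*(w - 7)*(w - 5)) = w - 8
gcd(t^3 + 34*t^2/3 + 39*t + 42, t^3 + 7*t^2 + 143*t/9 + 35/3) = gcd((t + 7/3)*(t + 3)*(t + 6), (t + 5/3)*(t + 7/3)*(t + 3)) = t^2 + 16*t/3 + 7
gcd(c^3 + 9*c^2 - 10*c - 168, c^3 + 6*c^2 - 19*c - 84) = c^2 + 3*c - 28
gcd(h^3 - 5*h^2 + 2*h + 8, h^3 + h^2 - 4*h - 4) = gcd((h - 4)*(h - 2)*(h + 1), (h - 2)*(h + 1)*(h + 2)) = h^2 - h - 2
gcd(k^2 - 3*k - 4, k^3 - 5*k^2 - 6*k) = k + 1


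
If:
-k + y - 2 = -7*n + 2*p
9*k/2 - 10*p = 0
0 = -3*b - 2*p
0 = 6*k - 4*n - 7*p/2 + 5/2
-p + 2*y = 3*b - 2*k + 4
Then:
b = 210/739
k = -700/739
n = -625/1478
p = -315/739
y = 4671/1478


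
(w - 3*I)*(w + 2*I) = w^2 - I*w + 6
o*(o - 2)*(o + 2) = o^3 - 4*o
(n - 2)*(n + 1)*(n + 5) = n^3 + 4*n^2 - 7*n - 10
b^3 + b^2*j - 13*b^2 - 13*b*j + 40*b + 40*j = (b - 8)*(b - 5)*(b + j)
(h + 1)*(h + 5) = h^2 + 6*h + 5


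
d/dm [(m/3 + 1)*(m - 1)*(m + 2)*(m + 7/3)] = 4*m^3/3 + 19*m^2/3 + 62*m/9 - 11/9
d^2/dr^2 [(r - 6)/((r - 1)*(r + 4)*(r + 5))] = 2*(3*r^5 - 12*r^4 - 331*r^3 - 1230*r^2 - 1464*r - 1466)/(r^9 + 24*r^8 + 225*r^7 + 980*r^6 + 1515*r^5 - 2256*r^4 - 8029*r^3 + 2340*r^2 + 13200*r - 8000)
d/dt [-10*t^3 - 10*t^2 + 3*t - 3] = -30*t^2 - 20*t + 3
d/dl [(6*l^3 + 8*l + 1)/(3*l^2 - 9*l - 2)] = (18*l^4 - 108*l^3 - 60*l^2 - 6*l - 7)/(9*l^4 - 54*l^3 + 69*l^2 + 36*l + 4)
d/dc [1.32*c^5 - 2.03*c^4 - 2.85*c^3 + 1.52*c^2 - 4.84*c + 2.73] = 6.6*c^4 - 8.12*c^3 - 8.55*c^2 + 3.04*c - 4.84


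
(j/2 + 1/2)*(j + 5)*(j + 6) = j^3/2 + 6*j^2 + 41*j/2 + 15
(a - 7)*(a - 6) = a^2 - 13*a + 42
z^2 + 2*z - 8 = (z - 2)*(z + 4)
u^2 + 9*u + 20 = (u + 4)*(u + 5)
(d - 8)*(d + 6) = d^2 - 2*d - 48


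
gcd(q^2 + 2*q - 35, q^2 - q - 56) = q + 7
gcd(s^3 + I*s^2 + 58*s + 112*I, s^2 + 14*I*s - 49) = s + 7*I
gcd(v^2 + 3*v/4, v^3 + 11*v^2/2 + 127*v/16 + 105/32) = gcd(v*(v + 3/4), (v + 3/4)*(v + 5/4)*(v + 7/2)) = v + 3/4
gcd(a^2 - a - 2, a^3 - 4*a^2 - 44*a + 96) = a - 2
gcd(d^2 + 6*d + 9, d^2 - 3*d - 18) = d + 3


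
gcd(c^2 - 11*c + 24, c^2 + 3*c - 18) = c - 3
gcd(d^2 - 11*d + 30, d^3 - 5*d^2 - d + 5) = d - 5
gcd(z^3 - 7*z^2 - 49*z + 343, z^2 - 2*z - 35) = z - 7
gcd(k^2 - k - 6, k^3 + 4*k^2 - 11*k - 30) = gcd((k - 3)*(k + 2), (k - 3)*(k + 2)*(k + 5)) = k^2 - k - 6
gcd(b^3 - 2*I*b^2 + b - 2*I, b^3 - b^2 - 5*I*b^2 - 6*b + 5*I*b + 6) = b - 2*I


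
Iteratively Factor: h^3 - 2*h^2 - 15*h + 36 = (h - 3)*(h^2 + h - 12) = (h - 3)*(h + 4)*(h - 3)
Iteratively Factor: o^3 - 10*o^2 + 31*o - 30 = (o - 3)*(o^2 - 7*o + 10) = (o - 3)*(o - 2)*(o - 5)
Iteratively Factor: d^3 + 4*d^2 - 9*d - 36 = (d - 3)*(d^2 + 7*d + 12) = (d - 3)*(d + 4)*(d + 3)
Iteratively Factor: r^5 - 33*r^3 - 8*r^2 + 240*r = (r - 5)*(r^4 + 5*r^3 - 8*r^2 - 48*r) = (r - 5)*(r - 3)*(r^3 + 8*r^2 + 16*r) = r*(r - 5)*(r - 3)*(r^2 + 8*r + 16) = r*(r - 5)*(r - 3)*(r + 4)*(r + 4)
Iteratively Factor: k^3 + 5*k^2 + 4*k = (k)*(k^2 + 5*k + 4) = k*(k + 4)*(k + 1)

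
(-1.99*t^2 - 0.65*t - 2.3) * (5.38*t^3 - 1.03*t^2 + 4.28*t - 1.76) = -10.7062*t^5 - 1.4473*t^4 - 20.2217*t^3 + 3.0894*t^2 - 8.7*t + 4.048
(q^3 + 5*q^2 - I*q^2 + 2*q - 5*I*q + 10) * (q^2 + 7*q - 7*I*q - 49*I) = q^5 + 12*q^4 - 8*I*q^4 + 30*q^3 - 96*I*q^3 - 60*q^2 - 294*I*q^2 - 175*q - 168*I*q - 490*I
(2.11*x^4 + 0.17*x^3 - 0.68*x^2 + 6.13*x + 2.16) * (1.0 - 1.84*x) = -3.8824*x^5 + 1.7972*x^4 + 1.4212*x^3 - 11.9592*x^2 + 2.1556*x + 2.16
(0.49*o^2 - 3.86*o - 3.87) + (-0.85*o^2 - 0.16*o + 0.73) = -0.36*o^2 - 4.02*o - 3.14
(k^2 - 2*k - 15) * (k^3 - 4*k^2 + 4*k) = k^5 - 6*k^4 - 3*k^3 + 52*k^2 - 60*k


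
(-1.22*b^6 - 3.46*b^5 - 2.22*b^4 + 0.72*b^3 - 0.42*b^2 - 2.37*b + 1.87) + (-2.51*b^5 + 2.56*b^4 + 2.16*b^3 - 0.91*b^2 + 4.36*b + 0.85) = -1.22*b^6 - 5.97*b^5 + 0.34*b^4 + 2.88*b^3 - 1.33*b^2 + 1.99*b + 2.72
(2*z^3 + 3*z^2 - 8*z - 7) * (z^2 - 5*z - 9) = 2*z^5 - 7*z^4 - 41*z^3 + 6*z^2 + 107*z + 63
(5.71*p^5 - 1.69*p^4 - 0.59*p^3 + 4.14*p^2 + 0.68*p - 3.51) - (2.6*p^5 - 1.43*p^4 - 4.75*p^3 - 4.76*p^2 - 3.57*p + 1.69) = 3.11*p^5 - 0.26*p^4 + 4.16*p^3 + 8.9*p^2 + 4.25*p - 5.2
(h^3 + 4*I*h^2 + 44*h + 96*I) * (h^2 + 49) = h^5 + 4*I*h^4 + 93*h^3 + 292*I*h^2 + 2156*h + 4704*I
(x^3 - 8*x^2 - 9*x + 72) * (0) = 0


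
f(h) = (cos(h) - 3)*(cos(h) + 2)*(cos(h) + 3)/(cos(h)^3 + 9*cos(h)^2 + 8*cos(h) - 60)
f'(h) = (cos(h) - 3)*(cos(h) + 2)*(cos(h) + 3)*(3*sin(h)*cos(h)^2 + 18*sin(h)*cos(h) + 8*sin(h))/(cos(h)^3 + 9*cos(h)^2 + 8*cos(h) - 60)^2 - (cos(h) - 3)*(cos(h) + 2)*sin(h)/(cos(h)^3 + 9*cos(h)^2 + 8*cos(h) - 60) - (cos(h) - 3)*(cos(h) + 3)*sin(h)/(cos(h)^3 + 9*cos(h)^2 + 8*cos(h) - 60) - (cos(h) + 2)*(cos(h) + 3)*sin(h)/(cos(h)^3 + 9*cos(h)^2 + 8*cos(h) - 60) = (-7*cos(h)^4 - 34*cos(h)^3 + 29*cos(h)^2 - 84*cos(h) - 684)*sin(h)/((cos(h) - 2)^2*(cos(h) + 5)^2*(cos(h) + 6)^2)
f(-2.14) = 0.21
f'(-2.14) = 0.14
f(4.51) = 0.26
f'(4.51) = 0.17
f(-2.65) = 0.15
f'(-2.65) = 0.07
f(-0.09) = 0.57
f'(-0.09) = 0.04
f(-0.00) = 0.57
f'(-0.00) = 0.00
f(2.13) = 0.21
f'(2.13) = -0.14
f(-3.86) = 0.17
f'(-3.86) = -0.10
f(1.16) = 0.38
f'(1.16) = -0.21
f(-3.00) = 0.13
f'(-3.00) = 0.02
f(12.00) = 0.51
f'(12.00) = 0.19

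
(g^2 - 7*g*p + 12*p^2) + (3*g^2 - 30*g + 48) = 4*g^2 - 7*g*p - 30*g + 12*p^2 + 48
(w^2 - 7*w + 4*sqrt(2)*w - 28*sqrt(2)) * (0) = 0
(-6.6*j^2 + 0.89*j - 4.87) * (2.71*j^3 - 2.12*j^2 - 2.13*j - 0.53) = -17.886*j^5 + 16.4039*j^4 - 1.0265*j^3 + 11.9267*j^2 + 9.9014*j + 2.5811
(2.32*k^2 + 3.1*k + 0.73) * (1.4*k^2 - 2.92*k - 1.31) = 3.248*k^4 - 2.4344*k^3 - 11.0692*k^2 - 6.1926*k - 0.9563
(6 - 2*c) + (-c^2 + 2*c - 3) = 3 - c^2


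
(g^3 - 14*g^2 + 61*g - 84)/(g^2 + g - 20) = (g^2 - 10*g + 21)/(g + 5)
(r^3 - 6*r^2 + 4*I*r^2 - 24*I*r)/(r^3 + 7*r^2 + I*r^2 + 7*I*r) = (r^2 + r*(-6 + 4*I) - 24*I)/(r^2 + r*(7 + I) + 7*I)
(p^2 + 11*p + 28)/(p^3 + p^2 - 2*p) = (p^2 + 11*p + 28)/(p*(p^2 + p - 2))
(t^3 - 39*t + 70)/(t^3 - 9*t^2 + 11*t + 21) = (t^3 - 39*t + 70)/(t^3 - 9*t^2 + 11*t + 21)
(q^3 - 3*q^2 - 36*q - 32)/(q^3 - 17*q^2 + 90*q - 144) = (q^2 + 5*q + 4)/(q^2 - 9*q + 18)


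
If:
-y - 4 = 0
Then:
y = -4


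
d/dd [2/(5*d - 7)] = -10/(5*d - 7)^2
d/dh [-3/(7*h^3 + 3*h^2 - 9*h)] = 9*(7*h^2 + 2*h - 3)/(h^2*(7*h^2 + 3*h - 9)^2)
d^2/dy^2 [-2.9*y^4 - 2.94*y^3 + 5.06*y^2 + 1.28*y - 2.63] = -34.8*y^2 - 17.64*y + 10.12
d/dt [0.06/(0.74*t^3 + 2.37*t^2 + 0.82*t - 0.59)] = (-0.1332*t^2 - 0.2844*t - 0.0492)/(0.74*t^3 + 2.37*t^2 + 0.82*t - 0.59)^2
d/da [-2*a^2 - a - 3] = -4*a - 1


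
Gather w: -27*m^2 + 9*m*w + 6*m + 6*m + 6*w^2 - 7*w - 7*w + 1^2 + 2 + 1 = -27*m^2 + 12*m + 6*w^2 + w*(9*m - 14) + 4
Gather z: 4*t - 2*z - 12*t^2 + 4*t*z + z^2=-12*t^2 + 4*t + z^2 + z*(4*t - 2)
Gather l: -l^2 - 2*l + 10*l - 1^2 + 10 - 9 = -l^2 + 8*l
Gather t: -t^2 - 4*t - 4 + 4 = -t^2 - 4*t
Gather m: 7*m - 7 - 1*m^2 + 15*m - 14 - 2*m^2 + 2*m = -3*m^2 + 24*m - 21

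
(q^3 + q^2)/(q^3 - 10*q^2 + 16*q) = q*(q + 1)/(q^2 - 10*q + 16)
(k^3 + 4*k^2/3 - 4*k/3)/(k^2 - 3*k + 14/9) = 3*k*(k + 2)/(3*k - 7)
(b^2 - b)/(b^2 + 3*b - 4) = b/(b + 4)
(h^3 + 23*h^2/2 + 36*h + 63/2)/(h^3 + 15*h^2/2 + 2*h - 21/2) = (h + 3)/(h - 1)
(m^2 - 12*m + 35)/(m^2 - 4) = (m^2 - 12*m + 35)/(m^2 - 4)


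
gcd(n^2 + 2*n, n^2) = n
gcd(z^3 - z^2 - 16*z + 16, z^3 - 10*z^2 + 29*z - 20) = z^2 - 5*z + 4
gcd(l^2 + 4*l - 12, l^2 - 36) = l + 6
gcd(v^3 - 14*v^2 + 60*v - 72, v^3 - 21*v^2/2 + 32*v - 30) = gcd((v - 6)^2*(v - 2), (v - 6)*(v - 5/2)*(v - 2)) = v^2 - 8*v + 12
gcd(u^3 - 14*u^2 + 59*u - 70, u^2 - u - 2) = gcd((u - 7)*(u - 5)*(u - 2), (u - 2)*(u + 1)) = u - 2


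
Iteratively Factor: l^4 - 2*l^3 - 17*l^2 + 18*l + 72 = (l - 3)*(l^3 + l^2 - 14*l - 24) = (l - 3)*(l + 3)*(l^2 - 2*l - 8) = (l - 4)*(l - 3)*(l + 3)*(l + 2)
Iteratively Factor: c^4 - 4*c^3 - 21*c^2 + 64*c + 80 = (c + 1)*(c^3 - 5*c^2 - 16*c + 80) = (c - 4)*(c + 1)*(c^2 - c - 20) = (c - 4)*(c + 1)*(c + 4)*(c - 5)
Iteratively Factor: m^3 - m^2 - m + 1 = (m + 1)*(m^2 - 2*m + 1) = (m - 1)*(m + 1)*(m - 1)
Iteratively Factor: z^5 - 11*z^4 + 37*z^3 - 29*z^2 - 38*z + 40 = (z + 1)*(z^4 - 12*z^3 + 49*z^2 - 78*z + 40) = (z - 5)*(z + 1)*(z^3 - 7*z^2 + 14*z - 8) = (z - 5)*(z - 1)*(z + 1)*(z^2 - 6*z + 8) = (z - 5)*(z - 4)*(z - 1)*(z + 1)*(z - 2)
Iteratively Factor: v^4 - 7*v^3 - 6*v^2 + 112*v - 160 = (v - 2)*(v^3 - 5*v^2 - 16*v + 80) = (v - 5)*(v - 2)*(v^2 - 16) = (v - 5)*(v - 2)*(v + 4)*(v - 4)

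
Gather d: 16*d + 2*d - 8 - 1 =18*d - 9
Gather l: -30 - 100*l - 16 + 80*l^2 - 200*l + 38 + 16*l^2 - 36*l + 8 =96*l^2 - 336*l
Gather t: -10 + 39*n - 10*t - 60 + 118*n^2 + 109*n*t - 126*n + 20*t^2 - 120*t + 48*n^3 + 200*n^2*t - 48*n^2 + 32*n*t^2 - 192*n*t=48*n^3 + 70*n^2 - 87*n + t^2*(32*n + 20) + t*(200*n^2 - 83*n - 130) - 70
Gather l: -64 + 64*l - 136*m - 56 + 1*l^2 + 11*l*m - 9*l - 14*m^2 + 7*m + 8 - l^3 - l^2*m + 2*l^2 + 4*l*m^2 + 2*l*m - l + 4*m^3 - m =-l^3 + l^2*(3 - m) + l*(4*m^2 + 13*m + 54) + 4*m^3 - 14*m^2 - 130*m - 112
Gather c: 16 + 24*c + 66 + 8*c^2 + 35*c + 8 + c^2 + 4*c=9*c^2 + 63*c + 90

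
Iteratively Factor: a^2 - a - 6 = (a - 3)*(a + 2)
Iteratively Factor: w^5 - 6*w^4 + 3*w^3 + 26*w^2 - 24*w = (w - 1)*(w^4 - 5*w^3 - 2*w^2 + 24*w) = w*(w - 1)*(w^3 - 5*w^2 - 2*w + 24) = w*(w - 4)*(w - 1)*(w^2 - w - 6) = w*(w - 4)*(w - 3)*(w - 1)*(w + 2)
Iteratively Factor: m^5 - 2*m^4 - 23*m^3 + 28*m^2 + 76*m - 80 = (m + 4)*(m^4 - 6*m^3 + m^2 + 24*m - 20) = (m - 2)*(m + 4)*(m^3 - 4*m^2 - 7*m + 10) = (m - 2)*(m - 1)*(m + 4)*(m^2 - 3*m - 10) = (m - 5)*(m - 2)*(m - 1)*(m + 4)*(m + 2)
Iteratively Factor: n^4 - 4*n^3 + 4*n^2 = (n - 2)*(n^3 - 2*n^2) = (n - 2)^2*(n^2) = n*(n - 2)^2*(n)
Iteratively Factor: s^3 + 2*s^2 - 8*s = (s - 2)*(s^2 + 4*s) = s*(s - 2)*(s + 4)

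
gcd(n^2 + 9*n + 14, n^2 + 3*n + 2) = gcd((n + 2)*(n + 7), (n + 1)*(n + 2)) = n + 2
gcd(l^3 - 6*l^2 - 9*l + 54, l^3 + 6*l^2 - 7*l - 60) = l - 3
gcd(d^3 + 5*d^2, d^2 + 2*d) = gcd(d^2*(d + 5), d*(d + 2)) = d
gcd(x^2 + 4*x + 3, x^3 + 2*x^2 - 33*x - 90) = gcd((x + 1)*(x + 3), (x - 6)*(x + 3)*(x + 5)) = x + 3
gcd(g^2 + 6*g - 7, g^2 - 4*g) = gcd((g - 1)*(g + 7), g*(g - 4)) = 1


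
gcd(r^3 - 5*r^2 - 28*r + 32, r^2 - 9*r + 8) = r^2 - 9*r + 8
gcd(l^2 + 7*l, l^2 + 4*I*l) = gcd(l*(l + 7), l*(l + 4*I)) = l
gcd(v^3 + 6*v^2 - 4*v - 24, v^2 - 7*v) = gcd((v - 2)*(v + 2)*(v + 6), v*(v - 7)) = 1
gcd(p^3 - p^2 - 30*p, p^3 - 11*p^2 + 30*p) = p^2 - 6*p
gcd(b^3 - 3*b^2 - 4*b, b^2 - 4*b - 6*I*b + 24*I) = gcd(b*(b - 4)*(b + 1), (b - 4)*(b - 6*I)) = b - 4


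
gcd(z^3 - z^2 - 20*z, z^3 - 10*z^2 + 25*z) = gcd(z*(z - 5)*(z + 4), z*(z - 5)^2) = z^2 - 5*z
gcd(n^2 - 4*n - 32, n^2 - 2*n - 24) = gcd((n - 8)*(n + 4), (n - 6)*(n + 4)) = n + 4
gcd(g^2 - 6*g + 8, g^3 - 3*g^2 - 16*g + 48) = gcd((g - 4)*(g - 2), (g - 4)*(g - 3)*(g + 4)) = g - 4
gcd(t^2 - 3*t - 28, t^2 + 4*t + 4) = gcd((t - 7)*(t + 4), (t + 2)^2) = 1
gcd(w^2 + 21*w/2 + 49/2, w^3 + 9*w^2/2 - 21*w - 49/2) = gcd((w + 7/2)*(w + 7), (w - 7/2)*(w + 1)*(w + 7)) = w + 7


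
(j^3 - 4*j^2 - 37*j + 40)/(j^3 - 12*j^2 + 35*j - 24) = (j + 5)/(j - 3)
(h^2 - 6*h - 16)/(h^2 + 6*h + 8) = (h - 8)/(h + 4)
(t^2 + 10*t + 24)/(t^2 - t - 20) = (t + 6)/(t - 5)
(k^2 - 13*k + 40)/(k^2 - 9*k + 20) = (k - 8)/(k - 4)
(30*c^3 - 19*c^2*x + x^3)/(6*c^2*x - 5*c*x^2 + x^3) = (5*c + x)/x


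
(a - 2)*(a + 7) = a^2 + 5*a - 14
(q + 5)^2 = q^2 + 10*q + 25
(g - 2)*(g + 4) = g^2 + 2*g - 8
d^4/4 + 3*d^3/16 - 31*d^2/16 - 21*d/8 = d*(d/4 + 1/2)*(d - 3)*(d + 7/4)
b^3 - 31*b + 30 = (b - 5)*(b - 1)*(b + 6)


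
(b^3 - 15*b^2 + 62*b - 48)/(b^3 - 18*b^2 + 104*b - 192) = (b - 1)/(b - 4)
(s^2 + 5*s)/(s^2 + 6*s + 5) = s/(s + 1)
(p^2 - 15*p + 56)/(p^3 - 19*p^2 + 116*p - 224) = 1/(p - 4)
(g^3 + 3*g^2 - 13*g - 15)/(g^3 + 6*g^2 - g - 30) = (g^2 - 2*g - 3)/(g^2 + g - 6)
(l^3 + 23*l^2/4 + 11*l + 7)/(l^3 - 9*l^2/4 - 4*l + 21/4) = (l^2 + 4*l + 4)/(l^2 - 4*l + 3)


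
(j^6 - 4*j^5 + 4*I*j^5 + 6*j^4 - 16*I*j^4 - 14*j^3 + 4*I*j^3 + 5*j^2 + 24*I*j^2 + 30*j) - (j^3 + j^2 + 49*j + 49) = j^6 - 4*j^5 + 4*I*j^5 + 6*j^4 - 16*I*j^4 - 15*j^3 + 4*I*j^3 + 4*j^2 + 24*I*j^2 - 19*j - 49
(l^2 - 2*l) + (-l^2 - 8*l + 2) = 2 - 10*l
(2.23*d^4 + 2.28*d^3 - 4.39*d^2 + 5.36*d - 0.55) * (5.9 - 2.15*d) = -4.7945*d^5 + 8.255*d^4 + 22.8905*d^3 - 37.425*d^2 + 32.8065*d - 3.245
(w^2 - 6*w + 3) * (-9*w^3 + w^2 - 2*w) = -9*w^5 + 55*w^4 - 35*w^3 + 15*w^2 - 6*w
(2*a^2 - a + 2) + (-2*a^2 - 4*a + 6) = 8 - 5*a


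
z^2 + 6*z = z*(z + 6)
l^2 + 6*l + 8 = (l + 2)*(l + 4)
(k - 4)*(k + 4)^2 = k^3 + 4*k^2 - 16*k - 64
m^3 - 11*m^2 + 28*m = m*(m - 7)*(m - 4)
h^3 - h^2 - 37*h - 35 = (h - 7)*(h + 1)*(h + 5)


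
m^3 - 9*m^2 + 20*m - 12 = (m - 6)*(m - 2)*(m - 1)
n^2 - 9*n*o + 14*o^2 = (n - 7*o)*(n - 2*o)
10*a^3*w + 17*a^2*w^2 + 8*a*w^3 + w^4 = w*(a + w)*(2*a + w)*(5*a + w)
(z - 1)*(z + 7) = z^2 + 6*z - 7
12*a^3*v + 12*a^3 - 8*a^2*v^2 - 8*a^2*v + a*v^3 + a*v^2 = (-6*a + v)*(-2*a + v)*(a*v + a)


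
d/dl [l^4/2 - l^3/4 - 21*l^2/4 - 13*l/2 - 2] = 2*l^3 - 3*l^2/4 - 21*l/2 - 13/2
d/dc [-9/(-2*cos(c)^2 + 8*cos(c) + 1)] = 36*(cos(c) - 2)*sin(c)/(8*cos(c) - cos(2*c))^2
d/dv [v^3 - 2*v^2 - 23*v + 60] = 3*v^2 - 4*v - 23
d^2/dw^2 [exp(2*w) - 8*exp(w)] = 4*(exp(w) - 2)*exp(w)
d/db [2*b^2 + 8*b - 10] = 4*b + 8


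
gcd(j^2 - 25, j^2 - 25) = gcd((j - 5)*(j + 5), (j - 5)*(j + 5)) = j^2 - 25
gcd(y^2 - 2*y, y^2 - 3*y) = y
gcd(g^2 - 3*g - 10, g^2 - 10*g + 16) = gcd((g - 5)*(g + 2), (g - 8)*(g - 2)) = 1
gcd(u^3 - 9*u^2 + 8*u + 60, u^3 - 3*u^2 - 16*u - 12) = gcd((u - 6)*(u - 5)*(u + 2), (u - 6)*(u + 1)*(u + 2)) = u^2 - 4*u - 12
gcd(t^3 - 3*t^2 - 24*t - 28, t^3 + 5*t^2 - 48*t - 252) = t - 7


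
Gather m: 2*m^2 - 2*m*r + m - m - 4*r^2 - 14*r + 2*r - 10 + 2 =2*m^2 - 2*m*r - 4*r^2 - 12*r - 8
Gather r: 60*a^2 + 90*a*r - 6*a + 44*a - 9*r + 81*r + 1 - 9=60*a^2 + 38*a + r*(90*a + 72) - 8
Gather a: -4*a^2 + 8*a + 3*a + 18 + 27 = -4*a^2 + 11*a + 45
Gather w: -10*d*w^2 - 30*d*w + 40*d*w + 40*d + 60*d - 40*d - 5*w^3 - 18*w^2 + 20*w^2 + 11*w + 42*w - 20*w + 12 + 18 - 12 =60*d - 5*w^3 + w^2*(2 - 10*d) + w*(10*d + 33) + 18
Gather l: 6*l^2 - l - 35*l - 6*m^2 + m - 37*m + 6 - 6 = 6*l^2 - 36*l - 6*m^2 - 36*m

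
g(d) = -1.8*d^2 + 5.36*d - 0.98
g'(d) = 5.36 - 3.6*d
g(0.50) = 1.25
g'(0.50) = 3.56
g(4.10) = -9.26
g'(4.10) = -9.40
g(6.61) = -44.20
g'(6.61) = -18.44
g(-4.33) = -57.94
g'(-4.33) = 20.95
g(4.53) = -13.64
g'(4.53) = -10.95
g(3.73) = -6.03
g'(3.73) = -8.07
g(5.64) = -28.01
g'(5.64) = -14.94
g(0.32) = 0.55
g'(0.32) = 4.21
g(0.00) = -0.98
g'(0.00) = 5.36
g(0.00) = -0.98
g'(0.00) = 5.36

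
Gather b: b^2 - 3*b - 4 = b^2 - 3*b - 4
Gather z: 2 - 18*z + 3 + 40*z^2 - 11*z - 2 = 40*z^2 - 29*z + 3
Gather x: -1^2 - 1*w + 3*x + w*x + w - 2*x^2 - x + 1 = -2*x^2 + x*(w + 2)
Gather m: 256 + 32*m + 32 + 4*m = 36*m + 288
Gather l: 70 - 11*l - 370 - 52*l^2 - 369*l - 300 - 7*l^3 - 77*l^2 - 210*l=-7*l^3 - 129*l^2 - 590*l - 600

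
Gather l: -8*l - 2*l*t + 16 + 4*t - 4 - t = l*(-2*t - 8) + 3*t + 12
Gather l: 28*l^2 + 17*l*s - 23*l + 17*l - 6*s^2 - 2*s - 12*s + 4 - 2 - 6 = 28*l^2 + l*(17*s - 6) - 6*s^2 - 14*s - 4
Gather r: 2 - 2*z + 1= 3 - 2*z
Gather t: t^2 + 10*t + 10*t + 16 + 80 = t^2 + 20*t + 96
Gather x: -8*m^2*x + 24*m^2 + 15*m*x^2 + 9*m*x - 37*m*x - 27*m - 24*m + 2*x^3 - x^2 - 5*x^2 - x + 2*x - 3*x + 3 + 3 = 24*m^2 - 51*m + 2*x^3 + x^2*(15*m - 6) + x*(-8*m^2 - 28*m - 2) + 6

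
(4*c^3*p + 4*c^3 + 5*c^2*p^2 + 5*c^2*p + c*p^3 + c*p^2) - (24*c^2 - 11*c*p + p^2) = 4*c^3*p + 4*c^3 + 5*c^2*p^2 + 5*c^2*p - 24*c^2 + c*p^3 + c*p^2 + 11*c*p - p^2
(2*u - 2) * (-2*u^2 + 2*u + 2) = -4*u^3 + 8*u^2 - 4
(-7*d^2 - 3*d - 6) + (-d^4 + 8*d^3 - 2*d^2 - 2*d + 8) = -d^4 + 8*d^3 - 9*d^2 - 5*d + 2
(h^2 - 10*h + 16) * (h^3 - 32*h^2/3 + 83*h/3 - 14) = h^5 - 62*h^4/3 + 451*h^3/3 - 1384*h^2/3 + 1748*h/3 - 224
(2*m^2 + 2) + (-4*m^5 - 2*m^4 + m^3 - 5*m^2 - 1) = -4*m^5 - 2*m^4 + m^3 - 3*m^2 + 1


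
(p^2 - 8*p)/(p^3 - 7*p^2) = (p - 8)/(p*(p - 7))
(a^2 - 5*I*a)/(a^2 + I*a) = (a - 5*I)/(a + I)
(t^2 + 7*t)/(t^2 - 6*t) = (t + 7)/(t - 6)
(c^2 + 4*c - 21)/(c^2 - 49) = (c - 3)/(c - 7)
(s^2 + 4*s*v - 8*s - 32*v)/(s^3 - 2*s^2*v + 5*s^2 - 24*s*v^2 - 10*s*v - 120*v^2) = (s - 8)/(s^2 - 6*s*v + 5*s - 30*v)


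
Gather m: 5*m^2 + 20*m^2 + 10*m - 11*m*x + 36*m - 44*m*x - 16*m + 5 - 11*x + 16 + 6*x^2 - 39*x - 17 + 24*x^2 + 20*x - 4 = 25*m^2 + m*(30 - 55*x) + 30*x^2 - 30*x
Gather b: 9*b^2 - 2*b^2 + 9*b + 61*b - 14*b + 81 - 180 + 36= 7*b^2 + 56*b - 63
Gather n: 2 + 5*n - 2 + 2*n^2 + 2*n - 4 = 2*n^2 + 7*n - 4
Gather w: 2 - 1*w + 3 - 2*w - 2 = 3 - 3*w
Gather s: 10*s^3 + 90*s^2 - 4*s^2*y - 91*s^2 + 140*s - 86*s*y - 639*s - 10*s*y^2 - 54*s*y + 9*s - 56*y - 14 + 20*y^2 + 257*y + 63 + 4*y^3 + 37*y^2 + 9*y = 10*s^3 + s^2*(-4*y - 1) + s*(-10*y^2 - 140*y - 490) + 4*y^3 + 57*y^2 + 210*y + 49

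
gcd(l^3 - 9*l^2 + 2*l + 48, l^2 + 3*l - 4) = 1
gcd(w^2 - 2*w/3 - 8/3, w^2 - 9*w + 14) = w - 2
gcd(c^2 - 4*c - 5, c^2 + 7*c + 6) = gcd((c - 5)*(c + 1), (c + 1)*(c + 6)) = c + 1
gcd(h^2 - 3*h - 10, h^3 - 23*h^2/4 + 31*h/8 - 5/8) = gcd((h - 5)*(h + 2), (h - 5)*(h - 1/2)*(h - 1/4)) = h - 5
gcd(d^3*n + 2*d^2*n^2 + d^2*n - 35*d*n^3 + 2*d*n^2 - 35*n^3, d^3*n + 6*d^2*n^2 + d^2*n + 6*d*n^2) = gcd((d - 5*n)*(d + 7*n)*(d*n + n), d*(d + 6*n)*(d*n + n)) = d*n + n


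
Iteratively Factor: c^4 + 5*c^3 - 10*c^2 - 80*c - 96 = (c - 4)*(c^3 + 9*c^2 + 26*c + 24) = (c - 4)*(c + 2)*(c^2 + 7*c + 12) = (c - 4)*(c + 2)*(c + 3)*(c + 4)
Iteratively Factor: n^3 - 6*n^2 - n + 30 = (n - 5)*(n^2 - n - 6) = (n - 5)*(n - 3)*(n + 2)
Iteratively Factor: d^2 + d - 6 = (d + 3)*(d - 2)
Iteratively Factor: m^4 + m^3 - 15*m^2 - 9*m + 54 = (m + 3)*(m^3 - 2*m^2 - 9*m + 18) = (m - 2)*(m + 3)*(m^2 - 9) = (m - 2)*(m + 3)^2*(m - 3)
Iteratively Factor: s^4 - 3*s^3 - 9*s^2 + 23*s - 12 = (s - 1)*(s^3 - 2*s^2 - 11*s + 12) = (s - 1)^2*(s^2 - s - 12) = (s - 4)*(s - 1)^2*(s + 3)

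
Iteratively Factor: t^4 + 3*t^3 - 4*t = (t - 1)*(t^3 + 4*t^2 + 4*t) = (t - 1)*(t + 2)*(t^2 + 2*t) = (t - 1)*(t + 2)^2*(t)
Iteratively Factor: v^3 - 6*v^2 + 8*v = (v)*(v^2 - 6*v + 8) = v*(v - 2)*(v - 4)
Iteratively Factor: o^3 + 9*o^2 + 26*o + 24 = (o + 3)*(o^2 + 6*o + 8) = (o + 2)*(o + 3)*(o + 4)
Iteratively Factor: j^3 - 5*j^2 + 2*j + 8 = (j - 4)*(j^2 - j - 2) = (j - 4)*(j + 1)*(j - 2)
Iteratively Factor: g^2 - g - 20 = (g + 4)*(g - 5)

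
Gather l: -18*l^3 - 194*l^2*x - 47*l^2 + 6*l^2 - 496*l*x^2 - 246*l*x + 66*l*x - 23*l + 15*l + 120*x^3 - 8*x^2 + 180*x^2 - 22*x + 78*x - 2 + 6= -18*l^3 + l^2*(-194*x - 41) + l*(-496*x^2 - 180*x - 8) + 120*x^3 + 172*x^2 + 56*x + 4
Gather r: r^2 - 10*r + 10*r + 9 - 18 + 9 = r^2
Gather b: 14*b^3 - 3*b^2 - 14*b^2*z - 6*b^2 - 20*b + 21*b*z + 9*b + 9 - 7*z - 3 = 14*b^3 + b^2*(-14*z - 9) + b*(21*z - 11) - 7*z + 6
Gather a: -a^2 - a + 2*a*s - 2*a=-a^2 + a*(2*s - 3)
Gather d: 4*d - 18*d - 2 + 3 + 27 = 28 - 14*d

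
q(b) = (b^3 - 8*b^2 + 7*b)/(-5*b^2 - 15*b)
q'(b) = (10*b + 15)*(b^3 - 8*b^2 + 7*b)/(-5*b^2 - 15*b)^2 + (3*b^2 - 16*b + 7)/(-5*b^2 - 15*b)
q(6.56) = 0.05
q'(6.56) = -0.11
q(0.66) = -0.12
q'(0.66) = 0.40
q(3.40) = 0.27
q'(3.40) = -0.00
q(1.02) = 0.01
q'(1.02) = 0.30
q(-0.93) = -1.48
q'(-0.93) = 1.67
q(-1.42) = -2.58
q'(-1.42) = 3.00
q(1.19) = 0.05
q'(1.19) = 0.26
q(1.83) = 0.18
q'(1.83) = 0.14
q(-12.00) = 5.49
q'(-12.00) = -0.10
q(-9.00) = 5.33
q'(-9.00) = 0.02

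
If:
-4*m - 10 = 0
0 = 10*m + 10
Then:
No Solution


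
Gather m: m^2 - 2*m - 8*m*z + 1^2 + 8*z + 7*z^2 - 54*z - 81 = m^2 + m*(-8*z - 2) + 7*z^2 - 46*z - 80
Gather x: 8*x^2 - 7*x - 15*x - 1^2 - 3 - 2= 8*x^2 - 22*x - 6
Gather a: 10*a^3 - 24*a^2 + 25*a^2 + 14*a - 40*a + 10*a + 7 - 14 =10*a^3 + a^2 - 16*a - 7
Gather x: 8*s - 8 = 8*s - 8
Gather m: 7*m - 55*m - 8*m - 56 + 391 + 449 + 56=840 - 56*m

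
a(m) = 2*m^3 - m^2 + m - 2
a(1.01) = 0.05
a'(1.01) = 5.10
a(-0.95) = -5.57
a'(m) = 6*m^2 - 2*m + 1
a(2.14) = 15.16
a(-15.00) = -6992.00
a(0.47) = -1.54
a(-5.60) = -390.19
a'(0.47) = 1.39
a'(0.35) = 1.04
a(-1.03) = -6.28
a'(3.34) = 61.25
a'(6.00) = 205.00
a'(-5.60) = 200.36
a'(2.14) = 24.20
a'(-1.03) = 9.43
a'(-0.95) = 8.32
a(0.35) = -1.69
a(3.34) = 64.70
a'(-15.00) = 1381.00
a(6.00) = 400.00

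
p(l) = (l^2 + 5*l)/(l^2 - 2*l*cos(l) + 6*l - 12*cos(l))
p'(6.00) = 0.09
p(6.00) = 1.35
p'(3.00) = 0.05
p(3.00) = 0.54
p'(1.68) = -0.74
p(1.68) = 0.77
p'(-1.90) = -1.33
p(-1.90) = 1.15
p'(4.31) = 0.31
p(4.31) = 0.76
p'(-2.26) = -1.50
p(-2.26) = 1.68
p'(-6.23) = 14.21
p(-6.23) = 4.05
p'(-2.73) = -0.02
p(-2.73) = 2.11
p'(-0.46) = -0.35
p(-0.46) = 0.17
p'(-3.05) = 1.18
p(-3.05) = 1.90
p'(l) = (2*l + 5)/(l^2 - 2*l*cos(l) + 6*l - 12*cos(l)) + (l^2 + 5*l)*(-2*l*sin(l) - 2*l - 12*sin(l) + 2*cos(l) - 6)/(l^2 - 2*l*cos(l) + 6*l - 12*cos(l))^2 = (-2*l*(l + 5)*(l*sin(l) + l + 6*sin(l) - cos(l) + 3) + (2*l + 5)*(l^2 - 2*l*cos(l) + 6*l - 12*cos(l)))/((l + 6)^2*(l - 2*cos(l))^2)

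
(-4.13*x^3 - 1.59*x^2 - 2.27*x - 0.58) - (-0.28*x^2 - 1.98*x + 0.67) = -4.13*x^3 - 1.31*x^2 - 0.29*x - 1.25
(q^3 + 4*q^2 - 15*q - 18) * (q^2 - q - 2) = q^5 + 3*q^4 - 21*q^3 - 11*q^2 + 48*q + 36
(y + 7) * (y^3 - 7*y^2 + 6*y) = y^4 - 43*y^2 + 42*y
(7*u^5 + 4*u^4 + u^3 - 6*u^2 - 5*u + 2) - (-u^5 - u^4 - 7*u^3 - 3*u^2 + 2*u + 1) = 8*u^5 + 5*u^4 + 8*u^3 - 3*u^2 - 7*u + 1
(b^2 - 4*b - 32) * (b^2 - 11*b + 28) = b^4 - 15*b^3 + 40*b^2 + 240*b - 896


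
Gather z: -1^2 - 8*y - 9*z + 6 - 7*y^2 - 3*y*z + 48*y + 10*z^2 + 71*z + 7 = -7*y^2 + 40*y + 10*z^2 + z*(62 - 3*y) + 12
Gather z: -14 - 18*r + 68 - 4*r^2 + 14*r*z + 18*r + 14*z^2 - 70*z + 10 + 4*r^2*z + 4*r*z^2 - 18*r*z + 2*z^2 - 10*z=-4*r^2 + z^2*(4*r + 16) + z*(4*r^2 - 4*r - 80) + 64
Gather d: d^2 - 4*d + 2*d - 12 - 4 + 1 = d^2 - 2*d - 15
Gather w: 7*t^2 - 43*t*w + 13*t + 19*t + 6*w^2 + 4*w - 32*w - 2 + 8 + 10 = 7*t^2 + 32*t + 6*w^2 + w*(-43*t - 28) + 16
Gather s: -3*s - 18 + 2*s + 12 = -s - 6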